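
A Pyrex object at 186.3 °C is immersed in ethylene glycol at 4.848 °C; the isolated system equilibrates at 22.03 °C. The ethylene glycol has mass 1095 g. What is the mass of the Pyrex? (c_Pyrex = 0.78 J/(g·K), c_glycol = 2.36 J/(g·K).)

|Q_Pyrex| = |Q_glycol|:
m×0.78×(186.3 − 22.03) = 1095×2.36×(22.03 − 4.848)
128.13 m = 44402  ⇒  m ≈ 346.5 g

m ≈ 347 g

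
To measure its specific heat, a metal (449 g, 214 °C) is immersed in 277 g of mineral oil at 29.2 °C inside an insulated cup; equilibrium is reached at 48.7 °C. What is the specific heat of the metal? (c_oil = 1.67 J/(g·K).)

Taking heat into each body as positive, Σ m c ΔT = 0:
449×c×(48.7 − 214) + 277×1.67×(48.7 − 29.2) = 0
-74220 c = -9020.5
c = -9020.5/-74220 ≈ 0.1215 J/(g·K)

c ≈ 0.122 J/(g·K)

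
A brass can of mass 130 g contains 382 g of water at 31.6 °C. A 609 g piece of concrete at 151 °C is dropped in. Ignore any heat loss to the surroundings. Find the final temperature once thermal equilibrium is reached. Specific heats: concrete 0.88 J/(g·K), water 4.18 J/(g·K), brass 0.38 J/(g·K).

Setting the total heat transfer to zero:
609*0.88*(T − 151) + 382*4.18*(T − 31.6) + 130*0.38*(T − 31.6) = 0
2182.1 T = 132943
T ≈ 60.92 °C

T_f ≈ 60.9 °C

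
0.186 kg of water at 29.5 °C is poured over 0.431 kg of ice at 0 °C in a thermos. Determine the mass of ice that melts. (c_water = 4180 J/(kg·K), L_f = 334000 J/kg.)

Heat available from the water dropping to 0 °C: 0.186·4180·29.5 = 22936 J.
To melt every bit of ice: 0.431·334000 = 143954 J.
Since 22936 < 143954 J, not all the ice melts; equilibrium is at 0 °C.
m_melted·334000 = 22936  ⇒  m_melted ≈ 0.06867 kg.

m_melted ≈ 0.0687 kg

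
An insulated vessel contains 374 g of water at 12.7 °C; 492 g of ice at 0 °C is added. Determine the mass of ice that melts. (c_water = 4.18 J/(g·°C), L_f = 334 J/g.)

Cooling the water to 0 °C releases 374·4.18·12.7 = 19854 J.
Melting all 492 g of ice would need 492·334 = 164328 J.
That's not enough to melt it all — equilibrium is at 0 °C with ice remaining.
Mass melted = 19854/334 ≈ 59.44 g.

m_melted ≈ 59.4 g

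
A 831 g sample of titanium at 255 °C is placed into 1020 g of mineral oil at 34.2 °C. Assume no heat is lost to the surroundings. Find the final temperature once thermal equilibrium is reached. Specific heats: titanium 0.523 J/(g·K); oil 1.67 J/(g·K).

Net heat exchanged in the isolated system is zero:
831·0.523·(T − 255) + 1020·1.67·(T − 34.2) = 0
434.61(T − 255) + 1703.4(T − 34.2) = 0
2138 T = 169083
T ≈ 79.08 °C

T_f ≈ 79.1 °C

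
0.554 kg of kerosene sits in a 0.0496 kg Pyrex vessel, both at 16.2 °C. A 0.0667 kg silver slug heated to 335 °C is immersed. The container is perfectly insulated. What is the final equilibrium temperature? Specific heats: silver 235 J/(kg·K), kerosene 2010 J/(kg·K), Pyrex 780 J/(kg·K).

Setting the total heat transfer to zero:
0.0667*235*(T − 335) + 0.554*2010*(T − 16.2) + 0.0496*780*(T − 16.2) = 0
15.67(T − 335) + 1113.5(T − 16.2) + 38.69(T − 16.2) = 0
1167.9 T = 23917
T = 23917 / 1167.9 = 20.5 °C

T_f ≈ 20.5 °C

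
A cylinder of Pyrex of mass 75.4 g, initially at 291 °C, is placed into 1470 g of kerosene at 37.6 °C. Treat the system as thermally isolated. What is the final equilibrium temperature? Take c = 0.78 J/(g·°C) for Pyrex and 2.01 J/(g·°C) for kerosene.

T_f ≈ 42.5 °C

Net heat exchanged in the isolated system is zero:
75.4·0.78·(T − 291) + 1470·2.01·(T − 37.6) = 0
58.81(T − 291) + 2954.7(T − 37.6) = 0
3013.5 T = 128211
T ≈ 42.55 °C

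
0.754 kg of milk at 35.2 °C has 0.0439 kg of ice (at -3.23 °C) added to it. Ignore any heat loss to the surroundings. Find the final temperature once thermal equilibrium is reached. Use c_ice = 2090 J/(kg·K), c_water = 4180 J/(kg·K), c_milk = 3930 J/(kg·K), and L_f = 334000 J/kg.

T_f ≈ 28.4 °C

Conservation of energy gives ΣQ = 0:
warm ice to 0 °C: 0.0439×2090×(0 − (-3.23)) = 296.36
  latent heat to melt: 0.0439×334000 = 14663
  meltwater 0→T: 0.0439×4180×T = 183.5 T
  milk: 2963.2(T − 35.2)
3146.7 T = 104305 − 14959 = 89346
T ≈ 28.39 °C (positive, so assuming full melt was valid).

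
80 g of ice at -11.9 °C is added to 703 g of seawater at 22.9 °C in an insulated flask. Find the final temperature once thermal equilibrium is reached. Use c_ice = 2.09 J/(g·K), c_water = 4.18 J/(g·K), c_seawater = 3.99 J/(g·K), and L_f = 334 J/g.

T_f ≈ 11.3 °C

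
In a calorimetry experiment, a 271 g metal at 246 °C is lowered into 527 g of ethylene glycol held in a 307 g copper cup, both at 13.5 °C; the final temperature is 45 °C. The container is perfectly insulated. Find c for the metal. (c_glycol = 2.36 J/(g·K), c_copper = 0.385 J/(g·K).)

Taking heat into each body as positive, Σ m c ΔT = 0:
271·c·(45 − 246) + 527·2.36·(45 − 13.5) + 307·0.385·(45 − 13.5) = 0
-54471 c = -42900
c = -42900/-54471 ≈ 0.7876 J/(g·K)

c ≈ 0.788 J/(g·K)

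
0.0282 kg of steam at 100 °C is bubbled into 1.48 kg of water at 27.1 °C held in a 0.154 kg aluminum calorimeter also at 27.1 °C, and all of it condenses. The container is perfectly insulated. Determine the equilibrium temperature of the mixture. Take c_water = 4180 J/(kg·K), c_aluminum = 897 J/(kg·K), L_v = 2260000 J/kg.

Heat gained plus heat lost sum to zero:
latent heat released on condensation: 0.0282×2260000 = 63732
  condensate cools 100→T: 0.0282×4180×(T − 100) = 117.88(T − 100)
  original water: 6186.4(T − 27.1)
  aluminum cup: 0.154×897×(T − 27.1) = 138.14(T − 27.1)
6442.4 T = 63732 + 11788 + 171395 = 246915
T ≈ 38.33 °C — below 100 °C, confirming all the steam condensed.

T_f ≈ 38.3 °C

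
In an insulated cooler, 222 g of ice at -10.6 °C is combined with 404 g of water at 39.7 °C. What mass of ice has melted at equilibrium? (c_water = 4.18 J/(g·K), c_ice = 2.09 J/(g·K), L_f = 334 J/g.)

Cooling the water to 0 °C releases 404·4.18·39.7 = 67042 J.
Warming the ice to 0 °C takes 222·2.09·10.6 = 4918.2 J, leaving 62124 J for melting.
Melting all 222 g of ice would need 222·334 = 74148 J.
Since 62124 < 74148 J, not all the ice melts; equilibrium is at 0 °C.
m_melt = 62124 / L_f = 186 g.

m_melted ≈ 186 g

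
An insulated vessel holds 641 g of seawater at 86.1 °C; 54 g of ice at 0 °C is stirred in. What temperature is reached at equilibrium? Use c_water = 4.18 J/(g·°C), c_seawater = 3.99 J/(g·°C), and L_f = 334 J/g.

T_f ≈ 72.6 °C

Let T be the final temperature. ΣQ_i = 0:
latent heat to melt: 54×334 = 18036; meltwater 0→T: 54×4.18×T = 225.72 T; seawater cools: 641×3.99×(T − 86.1) = 2557.6(T − 86.1)
2783.3 T = 220208 − 18036 = 202172
T ≈ 72.64 °C (positive, so assuming full melt was valid).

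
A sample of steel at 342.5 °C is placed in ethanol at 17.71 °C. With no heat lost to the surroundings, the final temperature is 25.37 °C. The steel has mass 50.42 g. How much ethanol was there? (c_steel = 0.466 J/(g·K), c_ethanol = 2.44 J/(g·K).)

m ≈ 399 g

Setting the total heat transfer to zero:
50.42·0.466·(25.37 − 342.5) + m·2.44·(25.37 − 17.71) = 0
18.69 m = 7451.2
m = 7451.2/18.69 ≈ 398.7 g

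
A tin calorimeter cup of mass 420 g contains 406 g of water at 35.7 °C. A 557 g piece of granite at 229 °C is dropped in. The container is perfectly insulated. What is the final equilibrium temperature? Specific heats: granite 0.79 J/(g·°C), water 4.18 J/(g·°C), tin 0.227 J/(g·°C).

T_f ≈ 73.8 °C

T_f = Σ m_i c_i T_i / Σ m_i c_i:
T_f = (440.03·229 + 1697.1·35.7 + 95.34·35.7) / (440.03 + 1697.1 + 95.34)
    = 164756 / 2232.4 ≈ 73.80 °C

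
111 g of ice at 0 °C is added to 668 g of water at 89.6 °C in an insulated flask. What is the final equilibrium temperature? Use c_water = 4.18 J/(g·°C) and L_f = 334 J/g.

T_f ≈ 65.4 °C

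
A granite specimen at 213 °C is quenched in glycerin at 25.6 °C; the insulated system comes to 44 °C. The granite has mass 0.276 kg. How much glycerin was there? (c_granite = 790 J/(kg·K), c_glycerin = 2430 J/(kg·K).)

|Q_granite| = |Q_glycerin|:
0.276×790×(213 − 44) = m×2430×(44 − 25.6)
44712 m = 36849  ⇒  m ≈ 0.8241 kg

m ≈ 0.824 kg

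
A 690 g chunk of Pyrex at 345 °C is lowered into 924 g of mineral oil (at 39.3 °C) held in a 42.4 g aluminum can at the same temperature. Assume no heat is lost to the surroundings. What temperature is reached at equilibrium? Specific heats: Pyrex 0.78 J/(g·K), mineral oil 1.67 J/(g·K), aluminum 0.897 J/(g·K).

Let T be the final temperature. ΣQ_i = 0:
690·0.78·(T − 345) + 924·1.67·(T − 39.3) + 42.4·0.897·(T − 39.3) = 0
538.2(T − 345) + 1543.1(T − 39.3) + 38.03(T − 39.3) = 0
(538.2 + 1543.1 + 38.03) T = 538.2·345 + 1543.1·39.3 + 38.03·39.3
T = 247817 / 2119.3 = 117 °C

T_f ≈ 116.9 °C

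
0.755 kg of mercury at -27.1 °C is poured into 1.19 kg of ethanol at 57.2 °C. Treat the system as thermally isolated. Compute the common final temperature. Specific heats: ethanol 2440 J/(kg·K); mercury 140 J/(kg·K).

T_f ≈ 54.2 °C

Net heat exchanged in the isolated system is zero:
1.19×2440×(T − 57.2) + 0.755×140×(T − (-27.1)) = 0
2903.6(T − 57.2) + 105.7(T − (-27.1)) = 0
(2903.6 + 105.7) T = 2903.6×57.2 + 105.7×(-27.1)
T ≈ 54.24 °C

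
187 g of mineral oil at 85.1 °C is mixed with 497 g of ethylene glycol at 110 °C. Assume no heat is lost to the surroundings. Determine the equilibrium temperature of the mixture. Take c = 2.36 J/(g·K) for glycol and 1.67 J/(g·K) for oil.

T_f ≈ 104.8 °C

T_f is the heat-capacity-weighted average of the initial temperatures:
T_f = (1172.9×110 + 312.29×85.1) / (1172.9 + 312.29)
    = 155597 / 1485.2 ≈ 104.76 °C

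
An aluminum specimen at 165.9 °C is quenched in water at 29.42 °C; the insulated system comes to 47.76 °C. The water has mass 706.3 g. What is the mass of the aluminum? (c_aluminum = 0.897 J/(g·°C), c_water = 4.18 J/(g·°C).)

m ≈ 511 g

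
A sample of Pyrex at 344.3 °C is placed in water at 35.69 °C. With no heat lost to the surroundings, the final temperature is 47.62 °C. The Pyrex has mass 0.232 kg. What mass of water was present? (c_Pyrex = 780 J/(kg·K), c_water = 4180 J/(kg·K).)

Energy conservation, ΣQ = 0:
0.232×780×(47.62 − 344.3) + m×4180×(47.62 − 35.69) = 0
49867 m = 53687
m = 53687/49867 ≈ 1.077 kg

m ≈ 1.08 kg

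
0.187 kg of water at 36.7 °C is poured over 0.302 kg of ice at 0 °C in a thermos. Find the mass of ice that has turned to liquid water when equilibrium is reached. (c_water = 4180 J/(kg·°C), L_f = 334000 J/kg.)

m_melted ≈ 0.0859 kg

Heat available from the water dropping to 0 °C: 0.187·4180·36.7 = 28687 J.
Melting all 0.302 kg of ice would need 0.302·334000 = 100868 J.
That's not enough to melt it all — equilibrium is at 0 °C with ice remaining.
m_melt = 28687 / L_f = 0.08589 kg.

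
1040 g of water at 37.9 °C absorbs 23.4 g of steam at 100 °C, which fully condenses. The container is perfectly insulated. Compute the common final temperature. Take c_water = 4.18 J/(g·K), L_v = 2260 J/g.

Sum of m c ΔT and latent-heat terms is zero:
condense steam: −23.4×2260 = −52884; condensate cools 100→T: 23.4×4.18×(T − 100) = 97.81(T − 100); water warms: 1040×4.18×(T − 37.9) = 4347.2(T − 37.9)
4445 T = 52884 + 9781.2 + 164759 = 227424
T ≈ 51.16 °C (< 100 °C, so full condensation is consistent).

T_f ≈ 51.2 °C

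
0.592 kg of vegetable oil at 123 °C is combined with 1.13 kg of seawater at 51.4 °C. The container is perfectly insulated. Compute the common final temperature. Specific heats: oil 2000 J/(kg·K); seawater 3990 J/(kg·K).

T_f ≈ 66.3 °C

Energy conservation, ΣQ = 0:
0.592*2000*(T − 123) + 1.13*3990*(T − 51.4) = 0
1184(T − 123) + 4508.7(T − 51.4) = 0
5692.7 T = 377379
T ≈ 66.29 °C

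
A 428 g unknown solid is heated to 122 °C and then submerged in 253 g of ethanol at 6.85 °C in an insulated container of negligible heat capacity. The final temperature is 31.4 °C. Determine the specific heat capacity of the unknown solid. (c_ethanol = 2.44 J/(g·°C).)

c ≈ 0.391 J/(g·°C)

Energy conservation, ΣQ = 0:
428·c·(31.4 − 122) + 253·2.44·(31.4 − 6.85) = 0
-38777 c = -15155
c = -15155/-38777 ≈ 0.3908 J/(g·°C)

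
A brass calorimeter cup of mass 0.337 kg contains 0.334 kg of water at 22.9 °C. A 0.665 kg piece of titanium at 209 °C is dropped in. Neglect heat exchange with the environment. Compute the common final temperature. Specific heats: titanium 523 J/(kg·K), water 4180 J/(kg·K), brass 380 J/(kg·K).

T_f = Σ m_i c_i T_i / Σ m_i c_i:
T_f = (347.8*209 + 1396.1*22.9 + 128.06*22.9) / (347.8 + 1396.1 + 128.06)
    = 107593 / 1872 ≈ 57.48 °C

T_f ≈ 57.5 °C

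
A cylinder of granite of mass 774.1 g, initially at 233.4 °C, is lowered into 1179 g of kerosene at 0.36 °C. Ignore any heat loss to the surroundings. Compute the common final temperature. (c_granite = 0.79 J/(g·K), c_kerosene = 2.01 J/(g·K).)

Heat gained plus heat lost sum to zero:
774.1*0.79*(T − 233.4) + 1179*2.01*(T − 0.36) = 0
611.54(T − 233.4) + 2369.8(T − 0.36) = 0
(611.54 + 2369.8) T = 611.54*233.4 + 2369.8*0.36
T = 143586 / 2981.3 = 48.2 °C

T_f ≈ 48.2 °C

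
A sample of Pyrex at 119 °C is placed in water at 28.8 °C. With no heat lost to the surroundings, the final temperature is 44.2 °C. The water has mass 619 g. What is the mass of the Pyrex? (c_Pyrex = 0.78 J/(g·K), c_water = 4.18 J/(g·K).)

Net heat exchanged in the isolated system is zero:
m·0.78·(44.2 − 119) + 619·4.18·(44.2 − 28.8) = 0
-58.34 m = -39846
m = -39846/-58.34 ≈ 683 g

m ≈ 683 g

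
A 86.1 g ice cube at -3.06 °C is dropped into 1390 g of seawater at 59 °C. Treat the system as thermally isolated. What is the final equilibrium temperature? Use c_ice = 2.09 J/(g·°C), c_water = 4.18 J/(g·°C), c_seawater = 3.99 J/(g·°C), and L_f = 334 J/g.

Energy balance with sensible and latent terms:
ice -3.06→0 °C: 86.1·2.09·3.06 = 550.64
  melt ice: 86.1·334 = 28757
  warm the meltwater: 359.9 T
  seawater cools: 1390·3.99·(T − 59) = 5546.1(T − 59)
5906 T = 327220 − 29308 = 297912
T ≈ 50.44 °C (positive, so assuming full melt was valid).

T_f ≈ 50.4 °C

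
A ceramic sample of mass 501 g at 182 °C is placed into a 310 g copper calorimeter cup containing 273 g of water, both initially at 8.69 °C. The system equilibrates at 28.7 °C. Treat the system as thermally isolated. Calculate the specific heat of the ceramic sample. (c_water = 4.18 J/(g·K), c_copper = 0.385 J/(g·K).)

c ≈ 0.328 J/(g·K)

Heat gained plus heat lost sum to zero:
501×c×(28.7 − 182) + 273×4.18×(28.7 − 8.69) + 310×0.385×(28.7 − 8.69) = 0
-76803 c = -25222
c = -25222/-76803 ≈ 0.3284 J/(g·K)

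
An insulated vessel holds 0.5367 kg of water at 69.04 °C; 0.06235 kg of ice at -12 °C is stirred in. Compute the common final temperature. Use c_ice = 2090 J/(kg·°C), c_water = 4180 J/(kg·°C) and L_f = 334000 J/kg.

T_f ≈ 52.9 °C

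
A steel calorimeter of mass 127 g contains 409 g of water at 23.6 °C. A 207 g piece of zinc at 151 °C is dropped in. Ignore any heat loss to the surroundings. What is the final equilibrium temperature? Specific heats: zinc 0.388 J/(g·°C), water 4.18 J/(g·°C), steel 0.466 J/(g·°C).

T_f ≈ 29.1 °C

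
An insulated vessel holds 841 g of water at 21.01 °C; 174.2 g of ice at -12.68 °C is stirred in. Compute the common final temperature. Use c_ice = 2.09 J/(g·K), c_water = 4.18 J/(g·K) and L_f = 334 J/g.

Net heat exchanged in the isolated system is zero:
ice -12.68→0 °C: 174.2×2.09×12.68 = 4616.5
  melt ice: 174.2×334 = 58183
  warm the meltwater: 728.16 T
  water cools: 841×4.18×(T − 21.01) = 3515.4(T − 21.01)
4243.5 T = 73858 − 62799 = 11059
T ≈ 2.61 °C (positive, so assuming full melt was valid).

T_f ≈ 2.6 °C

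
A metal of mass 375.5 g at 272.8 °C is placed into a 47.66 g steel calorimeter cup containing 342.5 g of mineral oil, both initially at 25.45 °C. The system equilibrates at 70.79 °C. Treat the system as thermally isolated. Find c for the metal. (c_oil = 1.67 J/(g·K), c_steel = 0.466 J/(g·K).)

c ≈ 0.355 J/(g·K)

Setting the total heat transfer to zero:
375.5·c·(70.79 − 272.8) + 342.5·1.67·(70.79 − 25.45) + 47.66·0.466·(70.79 − 25.45) = 0
-75855 c = -26940
c = -26940/-75855 ≈ 0.3552 J/(g·K)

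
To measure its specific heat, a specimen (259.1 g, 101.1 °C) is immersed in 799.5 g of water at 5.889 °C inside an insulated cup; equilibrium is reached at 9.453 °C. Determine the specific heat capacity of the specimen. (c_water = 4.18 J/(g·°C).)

Heat lost by the specimen = heat gained by the water:
259.1×c×(101.1 − 9.453) = 799.5×4.18×(9.453 − 5.889)
23746 c = 11911  ⇒  c ≈ 0.5016 J/(g·°C)

c ≈ 0.502 J/(g·°C)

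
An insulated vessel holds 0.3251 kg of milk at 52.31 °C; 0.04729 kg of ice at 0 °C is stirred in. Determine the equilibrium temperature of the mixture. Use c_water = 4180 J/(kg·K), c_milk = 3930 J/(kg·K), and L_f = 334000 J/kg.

Energy conservation, ΣQ = 0:
fusion: m_ice L_f = 0.04729·334000 = 15795; warm the meltwater: 197.67 T; milk: 1277.6(T − 52.31)
1475.3 T = 66834 − 15795 = 51039
T ≈ 34.60 °C. Since T > 0 °C, the all-ice-melts assumption holds.

T_f ≈ 34.6 °C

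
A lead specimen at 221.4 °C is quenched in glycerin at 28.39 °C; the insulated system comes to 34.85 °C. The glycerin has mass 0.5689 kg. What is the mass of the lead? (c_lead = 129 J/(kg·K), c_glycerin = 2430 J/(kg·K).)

m ≈ 0.371 kg

Taking heat into each body as positive, Σ m c ΔT = 0:
m·129·(34.85 − 221.4) + 0.5689·2430·(34.85 − 28.39) = 0
-24065 m = -8930.5
m = -8930.5/-24065 ≈ 0.3711 kg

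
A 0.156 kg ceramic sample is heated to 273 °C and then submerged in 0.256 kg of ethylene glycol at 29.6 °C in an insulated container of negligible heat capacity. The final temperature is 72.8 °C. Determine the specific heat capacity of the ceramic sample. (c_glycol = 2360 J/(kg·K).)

c ≈ 836 J/(kg·K)

m_s c (T_s − T_f) = m_glycol c_glycol (T_f − T_0):
0.156·c·(273 − 72.8) = 0.256·2360·(72.8 − 29.6)
31.23 c = 26100  ⇒  c ≈ 835.7 J/(kg·K)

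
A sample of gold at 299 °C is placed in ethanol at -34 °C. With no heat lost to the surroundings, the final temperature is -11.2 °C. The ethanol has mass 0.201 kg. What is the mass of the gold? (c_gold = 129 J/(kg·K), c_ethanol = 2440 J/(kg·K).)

Conservation of energy gives ΣQ = 0:
m×129×(-11.2 − 299) + 0.201×2440×(-11.2 − (-34)) = 0
-40016 m = -11182
m = -11182/-40016 ≈ 0.2794 kg

m ≈ 0.279 kg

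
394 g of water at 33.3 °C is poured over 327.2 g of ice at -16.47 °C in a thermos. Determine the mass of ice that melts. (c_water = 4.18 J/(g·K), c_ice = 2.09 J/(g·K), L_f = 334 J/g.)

Water can give up m c ΔT = 394·4.18·33.3 = 54842 J before reaching 0 °C.
Warming the ice to 0 °C takes 327.2·2.09·16.47 = 11263 J, leaving 43579 J for melting.
Fully melting the ice requires m_ice L_f = 327.2·334 = 109285 J.
43579 J < 109285 J, so only part of the ice melts and the system sits at 0 °C.
m_melt = 43579 / L_f = 130.5 g.

m_melted ≈ 130 g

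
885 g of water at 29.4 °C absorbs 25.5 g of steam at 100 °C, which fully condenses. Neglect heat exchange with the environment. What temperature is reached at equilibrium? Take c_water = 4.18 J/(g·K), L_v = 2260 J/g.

T_f ≈ 46.5 °C

Taking heat into each body as positive, Σ m c ΔT = 0:
condense steam: −25.5·2260 = −57630; condensate cools 100→T: 25.5·4.18·(T − 100) = 106.59(T − 100); original water: 3699.3(T − 29.4)
3805.9 T = 57630 + 10659 + 108759 = 177048
T ≈ 46.52 °C — below 100 °C, confirming all the steam condensed.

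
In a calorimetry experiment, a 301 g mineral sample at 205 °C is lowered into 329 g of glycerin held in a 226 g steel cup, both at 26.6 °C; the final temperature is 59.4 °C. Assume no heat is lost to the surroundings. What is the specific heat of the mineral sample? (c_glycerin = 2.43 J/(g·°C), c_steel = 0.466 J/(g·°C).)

Energy conservation, ΣQ = 0:
301×c×(59.4 − 205) + 329×2.43×(59.4 − 26.6) + 226×0.466×(59.4 − 26.6) = 0
-43826 c = -29677
c = -29677/-43826 ≈ 0.6772 J/(g·°C)

c ≈ 0.677 J/(g·°C)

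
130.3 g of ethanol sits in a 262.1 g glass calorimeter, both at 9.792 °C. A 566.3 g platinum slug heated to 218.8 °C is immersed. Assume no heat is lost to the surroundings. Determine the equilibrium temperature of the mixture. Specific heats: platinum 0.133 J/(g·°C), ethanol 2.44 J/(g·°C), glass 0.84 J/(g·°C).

T_f ≈ 35.5 °C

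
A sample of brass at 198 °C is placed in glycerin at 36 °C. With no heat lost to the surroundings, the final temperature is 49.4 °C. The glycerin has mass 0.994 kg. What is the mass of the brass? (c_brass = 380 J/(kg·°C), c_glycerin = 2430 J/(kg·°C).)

m ≈ 0.573 kg

|Q_brass| = |Q_glycerin|:
m×380×(198 − 49.4) = 0.994×2430×(49.4 − 36)
56468 m = 32367  ⇒  m ≈ 0.5732 kg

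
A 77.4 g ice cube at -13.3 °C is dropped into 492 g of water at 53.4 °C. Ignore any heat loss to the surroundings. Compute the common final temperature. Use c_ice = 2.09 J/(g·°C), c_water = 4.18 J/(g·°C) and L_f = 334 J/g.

T_f ≈ 34.4 °C

Net heat exchanged in the isolated system is zero:
warm ice to 0 °C: 77.4·2.09·(0 − (-13.3)) = 2151.5; fusion: m_ice L_f = 77.4·334 = 25852; meltwater 0→T: 77.4·4.18·T = 323.53 T; water cools: 492·4.18·(T − 53.4) = 2056.6(T − 53.4)
2380.1 T = 109820 − 28003 = 81817
T ≈ 34.38 °C. Since T > 0 °C, the all-ice-melts assumption holds.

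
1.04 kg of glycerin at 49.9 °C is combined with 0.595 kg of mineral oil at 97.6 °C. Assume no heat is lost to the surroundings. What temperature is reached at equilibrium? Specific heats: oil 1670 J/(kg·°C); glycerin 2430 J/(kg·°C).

|Q_oil| = |Q_glycerin|:
0.595*1670*(97.6 − T) = 1.04*2430*(T − 49.9)
993.65(97.6 − T) = 2527.2(T − 49.9)
3520.9 T = 223088  ⇒  T ≈ 63.36 °C

T_f ≈ 63.4 °C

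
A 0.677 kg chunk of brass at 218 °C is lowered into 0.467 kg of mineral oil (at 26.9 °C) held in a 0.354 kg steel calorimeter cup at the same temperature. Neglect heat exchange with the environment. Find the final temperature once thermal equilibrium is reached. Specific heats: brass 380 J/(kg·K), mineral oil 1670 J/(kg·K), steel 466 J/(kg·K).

With ΣQ=0 the equilibrium temperature is the m·c-weighted mean:
T_f = (257.26×218 + 779.89×26.9 + 164.96×26.9) / (257.26 + 779.89 + 164.96)
    = 81499 / 1202.1 ≈ 67.80 °C

T_f ≈ 67.8 °C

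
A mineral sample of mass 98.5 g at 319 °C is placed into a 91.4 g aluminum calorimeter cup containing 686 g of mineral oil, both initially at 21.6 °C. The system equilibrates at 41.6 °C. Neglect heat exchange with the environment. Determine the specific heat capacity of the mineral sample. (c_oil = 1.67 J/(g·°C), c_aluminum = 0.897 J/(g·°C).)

c ≈ 0.899 J/(g·°C)

Taking heat into each body as positive, Σ m c ΔT = 0:
98.5×c×(41.6 − 319) + 686×1.67×(41.6 − 21.6) + 91.4×0.897×(41.6 − 21.6) = 0
-27324 c = -24552
c = -24552/-27324 ≈ 0.8986 J/(g·°C)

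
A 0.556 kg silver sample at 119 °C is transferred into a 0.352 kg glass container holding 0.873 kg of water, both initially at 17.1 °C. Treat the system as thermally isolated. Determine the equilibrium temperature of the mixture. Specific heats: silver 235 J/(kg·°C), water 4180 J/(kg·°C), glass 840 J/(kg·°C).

Net heat exchanged in the isolated system is zero:
0.556·235·(T − 119) + 0.873·4180·(T − 17.1) + 0.352·840·(T − 17.1) = 0
(130.66 + 3649.1 + 295.68) T = 130.66·119 + 3649.1·17.1 + 295.68·17.1
T = 83005 / 4075.5 = 20.4 °C

T_f ≈ 20.4 °C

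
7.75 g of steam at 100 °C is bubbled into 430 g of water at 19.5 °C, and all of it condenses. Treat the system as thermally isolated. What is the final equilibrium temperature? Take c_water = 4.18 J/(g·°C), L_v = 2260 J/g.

T_f ≈ 30.5 °C

Setting the total heat transfer to zero:
steam→water at 100 °C releases m L_v = 7.75×2260 = 17515; condensate cools 100→T: 7.75×4.18×(T − 100) = 32.39(T − 100); original water: 1797.4(T − 19.5)
1829.8 T = 17515 + 3239.5 + 35049 = 55804
T ≈ 30.50 °C, under the boiling point, so the assumption holds.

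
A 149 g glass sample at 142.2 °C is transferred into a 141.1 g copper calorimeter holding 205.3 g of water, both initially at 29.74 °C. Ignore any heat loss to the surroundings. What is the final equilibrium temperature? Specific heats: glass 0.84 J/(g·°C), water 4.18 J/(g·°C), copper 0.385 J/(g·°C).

Taking heat into each body as positive, Σ m c ΔT = 0:
149·0.84·(T − 142.2) + 205.3·4.18·(T − 29.74) + 141.1·0.385·(T − 29.74) = 0
125.16(T − 142.2) + 858.15(T − 29.74) + 54.32(T − 29.74) = 0
1037.6 T = 44935
T = 44935/1037.6 ≈ 43.30 °C

T_f ≈ 43.3 °C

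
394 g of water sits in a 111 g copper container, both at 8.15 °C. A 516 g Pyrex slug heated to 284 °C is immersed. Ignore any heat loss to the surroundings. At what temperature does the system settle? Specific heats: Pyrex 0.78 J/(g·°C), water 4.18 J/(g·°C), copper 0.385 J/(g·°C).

Energy conservation, ΣQ = 0:
516*0.78*(T − 284) + 394*4.18*(T − 8.15) + 111*0.385*(T − 8.15) = 0
402.48(T − 284) + 1646.9(T − 8.15) + 42.73(T − 8.15) = 0
2092.1 T = 128075
T = 128075 / 2092.1 = 61.2 °C

T_f ≈ 61.2 °C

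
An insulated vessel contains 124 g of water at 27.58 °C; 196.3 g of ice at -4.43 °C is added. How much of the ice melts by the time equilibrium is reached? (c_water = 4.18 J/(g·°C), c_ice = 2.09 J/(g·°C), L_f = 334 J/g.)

Cooling the water to 0 °C releases 124×4.18×27.58 = 14295 J.
Warming the ice to 0 °C takes 196.3×2.09×4.43 = 1817.5 J, leaving 12478 J for melting.
Fully melting the ice requires m_ice L_f = 196.3×334 = 65564 J.
That's not enough to melt it all — equilibrium is at 0 °C with ice remaining.
m_melted×334 = 12478  ⇒  m_melted ≈ 37.36 g.

m_melted ≈ 37.4 g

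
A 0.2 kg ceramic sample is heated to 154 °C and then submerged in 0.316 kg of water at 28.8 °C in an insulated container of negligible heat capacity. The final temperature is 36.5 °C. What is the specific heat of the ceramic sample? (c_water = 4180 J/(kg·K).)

c ≈ 433 J/(kg·K)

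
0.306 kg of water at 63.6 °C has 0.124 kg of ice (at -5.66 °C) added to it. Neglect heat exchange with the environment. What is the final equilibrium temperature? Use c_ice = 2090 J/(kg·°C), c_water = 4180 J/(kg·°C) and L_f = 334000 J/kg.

Conservation of energy gives ΣQ = 0:
warm ice to 0 °C: 0.124×2090×(0 − (-5.66)) = 1466.8; melt ice: 0.124×334000 = 41416; warm the meltwater: 518.32 T; water: 1279.1(T − 63.6)
1797.4 T = 81349 − 42883 = 38467
T ≈ 21.40 °C — above 0 °C, consistent with complete melting.

T_f ≈ 21.4 °C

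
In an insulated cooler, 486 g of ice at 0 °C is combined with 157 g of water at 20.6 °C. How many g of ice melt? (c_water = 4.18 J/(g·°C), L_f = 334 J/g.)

m_melted ≈ 40.5 g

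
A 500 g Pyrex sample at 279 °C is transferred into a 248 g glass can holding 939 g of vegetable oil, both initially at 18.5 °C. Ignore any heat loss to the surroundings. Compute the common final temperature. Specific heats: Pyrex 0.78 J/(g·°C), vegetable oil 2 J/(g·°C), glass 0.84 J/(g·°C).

T_f ≈ 59.5 °C

Conservation of energy gives ΣQ = 0:
500*0.78*(T − 279) + 939*2*(T − 18.5) + 248*0.84*(T − 18.5) = 0
390(T − 279) + 1878(T − 18.5) + 208.32(T − 18.5) = 0
(390 + 1878 + 208.32) T = 390*279 + 1878*18.5 + 208.32*18.5
T = 147407 / 2476.3 = 59.5 °C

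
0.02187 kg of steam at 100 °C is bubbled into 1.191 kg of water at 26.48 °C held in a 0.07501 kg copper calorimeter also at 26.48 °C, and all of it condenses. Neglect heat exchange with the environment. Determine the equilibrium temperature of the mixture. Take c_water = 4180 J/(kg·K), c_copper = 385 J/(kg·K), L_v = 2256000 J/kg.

T_f ≈ 37.5 °C

Conservation of energy gives ΣQ = 0:
condense steam: −0.02187×2256000 = −49339; condensed water 100 °C→T: 91.42(T − 100); water warms: 1.191×4180×(T − 26.48) = 4978.4(T − 26.48); copper cup: 0.07501×385×(T − 26.48) = 28.88(T − 26.48)
5098.7 T = 49339 + 9141.7 + 132592 = 191073
T ≈ 37.47 °C (< 100 °C, so full condensation is consistent).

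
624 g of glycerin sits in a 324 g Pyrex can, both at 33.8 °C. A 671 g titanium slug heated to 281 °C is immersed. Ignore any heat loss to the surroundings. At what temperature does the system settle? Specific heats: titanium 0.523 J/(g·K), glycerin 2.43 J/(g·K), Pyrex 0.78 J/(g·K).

T_f ≈ 74.7 °C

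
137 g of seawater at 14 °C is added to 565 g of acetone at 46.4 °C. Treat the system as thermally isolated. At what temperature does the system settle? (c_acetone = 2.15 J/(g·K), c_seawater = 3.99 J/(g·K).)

|Q_acetone| = |Q_seawater|:
565·2.15·(46.4 − T) = 137·3.99·(T − 14)
1214.8(46.4 − T) = 546.63(T − 14)
1761.4 T = 64017  ⇒  T ≈ 36.34 °C

T_f ≈ 36.3 °C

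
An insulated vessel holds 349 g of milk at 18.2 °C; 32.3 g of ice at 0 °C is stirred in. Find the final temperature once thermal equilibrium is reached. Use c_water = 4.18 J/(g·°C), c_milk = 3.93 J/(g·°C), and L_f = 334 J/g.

T_f ≈ 9.4 °C

Conservation of energy gives ΣQ = 0:
fusion: m_ice L_f = 32.3·334 = 10788; warm the meltwater: 135.01 T; milk cools: 349·3.93·(T − 18.2) = 1371.6(T − 18.2)
1506.6 T = 24963 − 10788 = 14174
T ≈ 9.41 °C — above 0 °C, consistent with complete melting.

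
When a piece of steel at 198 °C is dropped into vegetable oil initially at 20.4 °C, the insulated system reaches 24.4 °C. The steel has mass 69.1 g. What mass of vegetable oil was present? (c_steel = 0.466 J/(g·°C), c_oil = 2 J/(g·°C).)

m ≈ 699 g

|Q_steel| = |Q_oil|:
69.1·0.466·(198 − 24.4) = m·2·(24.4 − 20.4)
8 m = 5590  ⇒  m ≈ 698.8 g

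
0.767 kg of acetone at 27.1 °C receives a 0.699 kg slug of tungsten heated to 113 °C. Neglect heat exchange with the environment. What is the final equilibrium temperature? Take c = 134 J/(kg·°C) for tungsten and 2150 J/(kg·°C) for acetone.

Let T be the final temperature. ΣQ_i = 0:
0.699·134·(T − 113) + 0.767·2150·(T − 27.1) = 0
93.67(T − 113) + 1649(T − 27.1) = 0
1742.7 T = 55274
T ≈ 31.72 °C

T_f ≈ 31.7 °C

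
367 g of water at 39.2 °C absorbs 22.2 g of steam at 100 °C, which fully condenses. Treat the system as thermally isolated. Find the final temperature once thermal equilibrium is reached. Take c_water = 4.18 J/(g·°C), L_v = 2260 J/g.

T_f ≈ 73.5 °C

Taking heat into each body as positive, Σ m c ΔT = 0:
condense steam: −22.2×2260 = −50172
  condensate cools 100→T: 22.2×4.18×(T − 100) = 92.8(T − 100)
  water warms: 367×4.18×(T − 39.2) = 1534.1(T − 39.2)
1626.9 T = 50172 + 9279.6 + 60135 = 119587
T ≈ 73.51 °C (< 100 °C, so full condensation is consistent).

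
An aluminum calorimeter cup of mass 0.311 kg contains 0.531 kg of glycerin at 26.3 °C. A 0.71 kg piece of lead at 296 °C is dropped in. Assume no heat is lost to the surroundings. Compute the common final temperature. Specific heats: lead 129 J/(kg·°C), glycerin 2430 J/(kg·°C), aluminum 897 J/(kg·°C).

Conservation of energy gives ΣQ = 0:
0.71×129×(T − 296) + 0.531×2430×(T − 26.3) + 0.311×897×(T − 26.3) = 0
91.59(T − 296) + 1290.3(T − 26.3) + 278.97(T − 26.3) = 0
1660.9 T = 68383
T ≈ 41.17 °C

T_f ≈ 41.2 °C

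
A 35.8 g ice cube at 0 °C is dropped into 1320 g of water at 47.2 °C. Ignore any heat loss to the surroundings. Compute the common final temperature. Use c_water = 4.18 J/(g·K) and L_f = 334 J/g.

T_f ≈ 43.8 °C

Conservation of energy gives ΣQ = 0:
melt ice: 35.8·334 = 11957; meltwater 0→T: 35.8·4.18·T = 149.64 T; water cools: 1320·4.18·(T − 47.2) = 5517.6(T − 47.2)
5667.2 T = 260431 − 11957 = 248474
T ≈ 43.84 °C — above 0 °C, consistent with complete melting.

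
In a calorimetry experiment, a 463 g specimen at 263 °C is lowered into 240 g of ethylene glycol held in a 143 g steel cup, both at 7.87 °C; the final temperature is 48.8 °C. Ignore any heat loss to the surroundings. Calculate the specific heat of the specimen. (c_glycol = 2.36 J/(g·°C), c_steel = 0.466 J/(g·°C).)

c ≈ 0.261 J/(g·°C)

Energy conservation, ΣQ = 0:
463·c·(48.8 − 263) + 240·2.36·(48.8 − 7.87) + 143·0.466·(48.8 − 7.87) = 0
-99175 c = -25910
c = -25910/-99175 ≈ 0.2613 J/(g·°C)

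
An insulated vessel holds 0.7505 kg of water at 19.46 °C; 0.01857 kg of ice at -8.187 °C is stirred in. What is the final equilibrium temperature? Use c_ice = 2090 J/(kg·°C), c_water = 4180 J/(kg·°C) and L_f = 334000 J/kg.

T_f ≈ 17.0 °C

Sum of m c ΔT and latent-heat terms is zero:
warm ice to 0 °C: 0.01857×2090×(0 − (-8.187)) = 317.75
  fusion: m_ice L_f = 0.01857×334000 = 6202.4
  warm the meltwater: 77.62 T
  water cools: 0.7505×4180×(T − 19.46) = 3137.1(T − 19.46)
3214.7 T = 61048 − 6520.1 = 54528
T ≈ 16.96 °C. Since T > 0 °C, the all-ice-melts assumption holds.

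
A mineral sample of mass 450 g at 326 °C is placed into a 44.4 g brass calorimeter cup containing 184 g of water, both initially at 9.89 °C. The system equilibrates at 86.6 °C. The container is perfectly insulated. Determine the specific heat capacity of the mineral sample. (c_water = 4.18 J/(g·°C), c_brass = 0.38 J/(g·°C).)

c ≈ 0.56 J/(g·°C)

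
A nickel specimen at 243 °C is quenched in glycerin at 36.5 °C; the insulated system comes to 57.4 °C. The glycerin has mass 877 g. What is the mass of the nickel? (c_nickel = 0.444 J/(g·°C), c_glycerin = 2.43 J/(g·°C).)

m ≈ 540 g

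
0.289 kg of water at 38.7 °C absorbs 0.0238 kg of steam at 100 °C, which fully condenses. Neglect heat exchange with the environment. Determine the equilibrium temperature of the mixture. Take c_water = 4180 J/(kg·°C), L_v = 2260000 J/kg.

T_f ≈ 84.5 °C

Setting the total heat transfer to zero:
condense steam: −0.0238×2260000 = −53788; condensate cools 100→T: 0.0238×4180×(T − 100) = 99.48(T − 100); original water: 1208(T − 38.7)
1307.5 T = 53788 + 9948.4 + 46750 = 110487
T ≈ 84.50 °C, under the boiling point, so the assumption holds.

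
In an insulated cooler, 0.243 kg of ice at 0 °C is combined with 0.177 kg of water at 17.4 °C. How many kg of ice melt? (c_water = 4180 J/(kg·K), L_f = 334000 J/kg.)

Heat available from the water dropping to 0 °C: 0.177×4180×17.4 = 12874 J.
Melting all 0.243 kg of ice would need 0.243×334000 = 81162 J.
Since 12874 < 81162 J, not all the ice melts; equilibrium is at 0 °C.
Mass melted = 12874/334000 ≈ 0.03854 kg.

m_melted ≈ 0.0385 kg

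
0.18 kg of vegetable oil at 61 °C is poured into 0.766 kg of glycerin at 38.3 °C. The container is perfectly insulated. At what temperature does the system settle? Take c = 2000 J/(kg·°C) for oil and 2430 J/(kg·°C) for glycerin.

T_f ≈ 42.0 °C

With ΣQ=0 the equilibrium temperature is the m·c-weighted mean:
T_f = (360·61 + 1861.4·38.3) / (360 + 1861.4)
    = 93251 / 2221.4 ≈ 41.98 °C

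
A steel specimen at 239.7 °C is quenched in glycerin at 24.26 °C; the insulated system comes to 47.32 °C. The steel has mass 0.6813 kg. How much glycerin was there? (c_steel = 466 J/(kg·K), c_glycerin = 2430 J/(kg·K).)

Conservation of energy gives ΣQ = 0:
0.6813·466·(47.32 − 239.7) + m·2430·(47.32 − 24.26) = 0
56036 m = 61078
m = 61078/56036 ≈ 1.09 kg

m ≈ 1.09 kg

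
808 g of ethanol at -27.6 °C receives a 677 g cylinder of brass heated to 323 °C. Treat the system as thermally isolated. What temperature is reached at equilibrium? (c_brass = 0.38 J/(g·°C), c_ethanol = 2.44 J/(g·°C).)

With ΣQ=0 the equilibrium temperature is the m·c-weighted mean:
T_f = (257.26×323 + 1971.5×(-27.6)) / (257.26 + 1971.5)
    = 28681 / 2228.8 ≈ 12.87 °C

T_f ≈ 12.9 °C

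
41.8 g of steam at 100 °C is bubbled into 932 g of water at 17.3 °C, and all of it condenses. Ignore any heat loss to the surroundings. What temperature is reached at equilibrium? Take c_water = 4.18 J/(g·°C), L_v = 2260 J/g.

Energy balance with sensible and latent terms:
steam→water at 100 °C releases m L_v = 41.8×2260 = 94468
  condensed water 100 °C→T: 174.72(T − 100)
  original water: 3895.8(T − 17.3)
4070.5 T = 94468 + 17472 + 67397 = 179337
T ≈ 44.06 °C, under the boiling point, so the assumption holds.

T_f ≈ 44.1 °C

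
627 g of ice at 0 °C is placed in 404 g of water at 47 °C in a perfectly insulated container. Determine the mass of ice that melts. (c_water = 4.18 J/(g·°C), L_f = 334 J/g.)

m_melted ≈ 238 g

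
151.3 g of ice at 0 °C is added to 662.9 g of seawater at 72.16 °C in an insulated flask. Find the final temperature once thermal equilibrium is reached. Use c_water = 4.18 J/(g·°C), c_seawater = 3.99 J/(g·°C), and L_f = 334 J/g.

Conservation of energy gives ΣQ = 0:
fusion: m_ice L_f = 151.3·334 = 50534
  meltwater 0→T: 151.3·4.18·T = 632.43 T
  seawater: 2645(T − 72.16)
3277.4 T = 190861 − 50534 = 140327
T ≈ 42.82 °C (positive, so assuming full melt was valid).

T_f ≈ 42.8 °C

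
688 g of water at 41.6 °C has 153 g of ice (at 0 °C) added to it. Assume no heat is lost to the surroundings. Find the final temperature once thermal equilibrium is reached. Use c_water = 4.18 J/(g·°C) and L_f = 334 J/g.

T_f ≈ 19.5 °C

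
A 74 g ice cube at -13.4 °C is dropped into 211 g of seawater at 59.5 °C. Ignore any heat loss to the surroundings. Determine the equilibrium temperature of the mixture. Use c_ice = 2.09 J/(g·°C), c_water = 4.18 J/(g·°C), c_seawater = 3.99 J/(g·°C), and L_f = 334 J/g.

T_f ≈ 20.2 °C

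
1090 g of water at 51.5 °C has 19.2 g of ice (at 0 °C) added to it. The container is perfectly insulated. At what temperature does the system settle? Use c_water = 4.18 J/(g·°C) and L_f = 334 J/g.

Heat gained plus heat lost sum to zero:
fusion: m_ice L_f = 19.2×334 = 6412.8
  warm the meltwater: 80.26 T
  water: 4556.2(T − 51.5)
4636.5 T = 234644 − 6412.8 = 228232
T ≈ 49.23 °C. Since T > 0 °C, the all-ice-melts assumption holds.

T_f ≈ 49.2 °C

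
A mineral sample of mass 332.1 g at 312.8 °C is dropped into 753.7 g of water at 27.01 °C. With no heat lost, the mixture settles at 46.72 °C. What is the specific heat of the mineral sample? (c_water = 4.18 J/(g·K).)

m_s c (T_s − T_f) = m_water c_water (T_f − T_0):
332.1·c·(312.8 − 46.72) = 753.7·4.18·(46.72 − 27.01)
88365 c = 62096  ⇒  c ≈ 0.7027 J/(g·K)

c ≈ 0.703 J/(g·K)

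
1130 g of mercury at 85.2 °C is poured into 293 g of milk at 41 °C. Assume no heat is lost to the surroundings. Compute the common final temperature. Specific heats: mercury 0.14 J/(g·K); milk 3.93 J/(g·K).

Energy conservation, ΣQ = 0:
1130·0.14·(T − 85.2) + 293·3.93·(T − 41) = 0
158.2(T − 85.2) + 1151.5(T − 41) = 0
1309.7 T = 60690
T = 60690/1309.7 ≈ 46.34 °C

T_f ≈ 46.3 °C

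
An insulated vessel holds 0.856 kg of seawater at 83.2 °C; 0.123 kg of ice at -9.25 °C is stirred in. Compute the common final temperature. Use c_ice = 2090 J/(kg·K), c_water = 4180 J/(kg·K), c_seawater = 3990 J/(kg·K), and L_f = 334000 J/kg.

Energy conservation, ΣQ = 0:
warm ice to 0 °C: 0.123·2090·(0 − (-9.25)) = 2377.9
  fusion: m_ice L_f = 0.123·334000 = 41082
  warm the meltwater: 514.14 T
  seawater cools: 0.856·3990·(T − 83.2) = 3415.4(T − 83.2)
3929.6 T = 284165 − 43460 = 240705
T ≈ 61.25 °C. Since T > 0 °C, the all-ice-melts assumption holds.

T_f ≈ 61.3 °C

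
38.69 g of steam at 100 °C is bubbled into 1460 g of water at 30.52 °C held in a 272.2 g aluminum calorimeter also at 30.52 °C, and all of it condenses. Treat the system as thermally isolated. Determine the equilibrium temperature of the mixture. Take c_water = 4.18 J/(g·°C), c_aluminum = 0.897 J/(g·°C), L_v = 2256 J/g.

T_f ≈ 45.7 °C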